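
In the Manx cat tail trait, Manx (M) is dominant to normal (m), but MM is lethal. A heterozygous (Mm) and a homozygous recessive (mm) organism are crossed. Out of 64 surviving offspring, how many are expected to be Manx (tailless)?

Cross: Mm × mm
Punnett square offspring (before lethality): 2 Mm, 2 mm
No MM offspring are produced in this cross.
Manx (tailless): 2 out of 4 → fraction 1/2
Expected count = 1/2 × 64 = 32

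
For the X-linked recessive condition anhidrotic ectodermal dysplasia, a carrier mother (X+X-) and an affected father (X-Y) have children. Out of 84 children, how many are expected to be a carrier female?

Cross: X+X- × X-Y
Offspring: 1 X+X-, 1 X+Y, 1 X-X-, 1 X-Y
Probability of a carrier female: 1/4
Expected count = 1/4 × 84 = 21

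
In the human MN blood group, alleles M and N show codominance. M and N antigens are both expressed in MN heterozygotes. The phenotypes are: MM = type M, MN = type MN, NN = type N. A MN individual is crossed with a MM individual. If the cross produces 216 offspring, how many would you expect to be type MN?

Punnett square for MN × MM:
Offspring genotypes: 2 MM, 2 MN
Phenotype counts: 2 type M, 2 type MN
type MN: 2 out of 4 → fraction 1/2
Expected count = 1/2 × 216 = 108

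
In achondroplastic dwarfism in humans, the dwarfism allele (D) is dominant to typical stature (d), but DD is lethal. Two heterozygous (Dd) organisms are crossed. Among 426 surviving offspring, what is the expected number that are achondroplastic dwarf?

Cross: Dd × Dd
Punnett square offspring (before lethality): 1 DD, 2 Dd, 1 dd
The DD genotype is lethal (embryos die); surviving offspring: 2 Dd, 1 dd
achondroplastic dwarf: 2 out of 3 → fraction 2/3
Expected count = 2/3 × 426 = 284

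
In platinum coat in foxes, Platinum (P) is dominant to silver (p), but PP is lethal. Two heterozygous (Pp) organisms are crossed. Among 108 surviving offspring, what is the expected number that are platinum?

Cross: Pp × Pp
Punnett square offspring (before lethality): 1 PP, 2 Pp, 1 pp
The PP genotype is lethal (embryos die); surviving offspring: 2 Pp, 1 pp
platinum: 2 out of 3 → fraction 2/3
Expected count = 2/3 × 108 = 72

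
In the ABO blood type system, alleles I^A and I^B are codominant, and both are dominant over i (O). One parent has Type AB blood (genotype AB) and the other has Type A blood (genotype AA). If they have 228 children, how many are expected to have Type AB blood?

Cross: AB × AA
Possible offspring genotypes: 2 AA, 2 AB
Blood type counts: 2 Type A, 2 Type AB
Probability of Type AB: 2/4 = 1/2
Expected count = 1/2 × 228 = 114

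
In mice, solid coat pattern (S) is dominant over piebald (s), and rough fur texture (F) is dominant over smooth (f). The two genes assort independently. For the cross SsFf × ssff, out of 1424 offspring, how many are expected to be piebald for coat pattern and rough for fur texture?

Dihybrid cross SsFf × ssff — consider each gene separately:
coat pattern: Ss × ss → 2 Ss, 2 ss → 2 S_ : 2 ss (out of 4)
fur texture: Ff × ff → 2 Ff, 2 ff → 2 F_ : 2 ff (out of 4)
Looking for: piebald (ss) and rough (F_)
P(piebald) = 2/4, P(rough) = 2/4
P(both) = 2/4 × 2/4 = 4/16 = 1/4
Expected count = 1/4 × 1424 = 356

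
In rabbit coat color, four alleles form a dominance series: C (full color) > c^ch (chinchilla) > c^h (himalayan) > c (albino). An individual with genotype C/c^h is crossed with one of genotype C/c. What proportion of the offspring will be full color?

Cross: C/c^h × C/c
Allele dominance: C > c^ch > c^h > c
Offspring genotypes: 1 C/C, 1 C/c, 1 C/c^h, 1 c^h/c
Phenotype counts: 3 full color, 1 himalayan
full color: 3 out of 4
Probability: 3/4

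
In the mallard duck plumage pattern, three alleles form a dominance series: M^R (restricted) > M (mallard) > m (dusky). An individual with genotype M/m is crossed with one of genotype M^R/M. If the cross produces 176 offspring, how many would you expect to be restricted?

Cross: M/m × M^R/M
Allele dominance: M^R > M > m
Offspring genotypes: 1 M^R/M, 1 M/M, 1 M^R/m, 1 M/m
Phenotype counts: 2 restricted, 2 mallard
restricted: 2 out of 4 → fraction 1/2
Expected count = 1/2 × 176 = 88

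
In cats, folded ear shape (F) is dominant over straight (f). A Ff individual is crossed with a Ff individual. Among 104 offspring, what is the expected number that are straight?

Punnett square for Ff × Ff:
Offspring genotypes: 1 FF, 2 Ff, 1 ff
folded: 3, straight: 1
straight: 1 out of 4 → fraction 1/4
Expected count = 1/4 × 104 = 26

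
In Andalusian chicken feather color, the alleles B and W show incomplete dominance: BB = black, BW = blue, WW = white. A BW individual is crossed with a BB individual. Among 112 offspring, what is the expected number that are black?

Punnett square for BW × BB:
Offspring genotypes: 2 BB, 2 BW
Phenotype counts: 2 black, 2 blue
black: 2 out of 4 → fraction 1/2
Expected count = 1/2 × 112 = 56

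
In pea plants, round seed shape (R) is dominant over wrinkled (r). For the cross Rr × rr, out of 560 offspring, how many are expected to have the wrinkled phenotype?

Punnett square for Rr × rr:
Offspring genotypes: 2 Rr, 2 rr
Total offspring: 4
Count with target: 2
Probability: 2/4 = 1/2
Expected count = 1/2 × 560 = 280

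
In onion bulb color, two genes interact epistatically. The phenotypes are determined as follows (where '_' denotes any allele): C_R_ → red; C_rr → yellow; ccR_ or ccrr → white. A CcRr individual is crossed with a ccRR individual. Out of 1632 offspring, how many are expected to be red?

Cross: CcRr × ccRR — consider each gene separately:
C gene: Cc × cc → 2 Cc, 2 cc → 2 C_ : 2 cc (out of 4)
R gene: Rr × RR → 2 RR, 2 Rr → 4 R_ (out of 4)
Genotype classes (out of 4 × 4 = 16): C_R_ = 2×4 = 8; ccR_ = 2×4 = 8
Apply the phenotype rules: C_R_ (8) → red; ccR_ (8) → white
Phenotype counts (out of 16): 8 red, 8 white
red: 8 out of 16 → fraction 1/2
Expected count = 1/2 × 1632 = 816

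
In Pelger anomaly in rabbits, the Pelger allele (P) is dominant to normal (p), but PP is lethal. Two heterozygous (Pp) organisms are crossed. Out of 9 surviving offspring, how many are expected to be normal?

Cross: Pp × Pp
Punnett square offspring (before lethality): 1 PP, 2 Pp, 1 pp
The PP genotype is lethal (embryos die); surviving offspring: 2 Pp, 1 pp
normal: 1 out of 3 → fraction 1/3
Expected count = 1/3 × 9 = 3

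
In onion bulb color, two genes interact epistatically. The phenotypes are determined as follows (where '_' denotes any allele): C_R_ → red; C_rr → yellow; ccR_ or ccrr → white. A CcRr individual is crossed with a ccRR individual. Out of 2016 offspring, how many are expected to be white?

Cross: CcRr × ccRR — consider each gene separately:
C gene: Cc × cc → 2 Cc, 2 cc → 2 C_ : 2 cc (out of 4)
R gene: Rr × RR → 2 RR, 2 Rr → 4 R_ (out of 4)
Genotype classes (out of 4 × 4 = 16): C_R_ = 2×4 = 8; ccR_ = 2×4 = 8
Apply the phenotype rules: C_R_ (8) → red; ccR_ (8) → white
Phenotype counts (out of 16): 8 red, 8 white
white: 8 out of 16 → fraction 1/2
Expected count = 1/2 × 2016 = 1008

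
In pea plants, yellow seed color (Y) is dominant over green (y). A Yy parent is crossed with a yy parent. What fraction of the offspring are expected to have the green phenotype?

Punnett square for Yy × yy:
Offspring genotypes: 2 Yy, 2 yy
Total offspring: 4
Count with target: 2
Probability: 2/4 = 1/2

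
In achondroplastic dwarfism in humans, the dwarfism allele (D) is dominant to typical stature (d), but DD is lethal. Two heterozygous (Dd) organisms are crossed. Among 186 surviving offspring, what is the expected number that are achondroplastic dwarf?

Cross: Dd × Dd
Punnett square offspring (before lethality): 1 DD, 2 Dd, 1 dd
The DD genotype is lethal (embryos die); surviving offspring: 2 Dd, 1 dd
achondroplastic dwarf: 2 out of 3 → fraction 2/3
Expected count = 2/3 × 186 = 124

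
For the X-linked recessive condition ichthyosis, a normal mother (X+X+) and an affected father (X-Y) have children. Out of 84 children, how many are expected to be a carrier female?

Cross: X+X+ × X-Y
Offspring: 2 X+X-, 2 X+Y
Probability of a carrier female: 2/4 = 1/2
Expected count = 1/2 × 84 = 42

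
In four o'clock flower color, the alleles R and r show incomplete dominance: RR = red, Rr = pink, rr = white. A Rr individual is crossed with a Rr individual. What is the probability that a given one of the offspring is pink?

Punnett square for Rr × Rr:
Offspring genotypes: 1 RR, 2 Rr, 1 rr
Phenotype counts: 1 red, 2 pink, 1 white
pink: 2 out of 4
Probability: 2/4 = 1/2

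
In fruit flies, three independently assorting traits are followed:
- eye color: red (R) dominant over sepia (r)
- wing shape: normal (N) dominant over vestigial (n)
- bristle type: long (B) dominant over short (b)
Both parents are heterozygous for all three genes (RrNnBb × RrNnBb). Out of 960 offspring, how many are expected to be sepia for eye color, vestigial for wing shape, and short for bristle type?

Trihybrid cross: RrNnBb × RrNnBb
Each trait segregates independently with a 3:1 phenotypic ratio, so each gene contributes 3/4 (dominant) or 1/4 (recessive).
Target: sepia (eye color), vestigial (wing shape), short (bristle type)
Probability = product of independent per-trait probabilities
= 1/4 × 1/4 × 1/4 = 1/64
Expected count = 1/64 × 960 = 15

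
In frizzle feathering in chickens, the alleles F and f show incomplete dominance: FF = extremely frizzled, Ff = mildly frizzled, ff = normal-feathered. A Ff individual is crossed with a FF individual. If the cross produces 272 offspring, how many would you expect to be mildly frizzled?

Punnett square for Ff × FF:
Offspring genotypes: 2 FF, 2 Ff
Phenotype counts: 2 extremely frizzled, 2 mildly frizzled
mildly frizzled: 2 out of 4 → fraction 1/2
Expected count = 1/2 × 272 = 136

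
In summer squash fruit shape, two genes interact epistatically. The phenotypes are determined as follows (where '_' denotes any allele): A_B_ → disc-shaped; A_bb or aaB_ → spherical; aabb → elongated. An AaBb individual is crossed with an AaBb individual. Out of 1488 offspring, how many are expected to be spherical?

Cross: AaBb × AaBb — consider each gene separately:
A gene: Aa × Aa → 1 AA, 2 Aa, 1 aa → 3 A_ : 1 aa (out of 4)
B gene: Bb × Bb → 1 BB, 2 Bb, 1 bb → 3 B_ : 1 bb (out of 4)
Genotype classes (out of 4 × 4 = 16): A_B_ = 3×3 = 9; A_bb = 3×1 = 3; aaB_ = 1×3 = 3; aabb = 1×1 = 1
Apply the phenotype rules: A_B_ (9) → disc-shaped; A_bb (3) + aaB_ (3) → spherical; aabb (1) → elongated
Phenotype counts (out of 16): 9 disc-shaped, 6 spherical, 1 elongated
spherical: 6 out of 16 → fraction 3/8
Expected count = 3/8 × 1488 = 558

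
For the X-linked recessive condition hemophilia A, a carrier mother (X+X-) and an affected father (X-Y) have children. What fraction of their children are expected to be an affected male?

Cross: X+X- × X-Y
Offspring: 1 X+X-, 1 X+Y, 1 X-X-, 1 X-Y
Probability of an affected male: 1/4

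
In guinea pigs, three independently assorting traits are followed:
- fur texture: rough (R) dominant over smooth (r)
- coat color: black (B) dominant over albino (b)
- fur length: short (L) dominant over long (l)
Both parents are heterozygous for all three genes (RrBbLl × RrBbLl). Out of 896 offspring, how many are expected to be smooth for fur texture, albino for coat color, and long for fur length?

Trihybrid cross: RrBbLl × RrBbLl
Each trait segregates independently with a 3:1 phenotypic ratio, so each gene contributes 3/4 (dominant) or 1/4 (recessive).
Target: smooth (fur texture), albino (coat color), long (fur length)
Probability = product of independent per-trait probabilities
= 1/4 × 1/4 × 1/4 = 1/64
Expected count = 1/64 × 896 = 14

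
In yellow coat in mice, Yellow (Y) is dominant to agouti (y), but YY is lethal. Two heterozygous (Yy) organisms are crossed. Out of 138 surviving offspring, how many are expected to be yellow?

Cross: Yy × Yy
Punnett square offspring (before lethality): 1 YY, 2 Yy, 1 yy
The YY genotype is lethal (embryos die); surviving offspring: 2 Yy, 1 yy
yellow: 2 out of 3 → fraction 2/3
Expected count = 2/3 × 138 = 92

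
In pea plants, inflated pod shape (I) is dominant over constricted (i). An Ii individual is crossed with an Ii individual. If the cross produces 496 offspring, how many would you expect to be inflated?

Punnett square for Ii × Ii:
Offspring genotypes: 1 II, 2 Ii, 1 ii
inflated: 3, constricted: 1
inflated: 3 out of 4 → fraction 3/4
Expected count = 3/4 × 496 = 372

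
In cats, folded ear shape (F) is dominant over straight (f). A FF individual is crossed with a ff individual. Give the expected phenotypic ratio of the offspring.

Punnett square for FF × ff:
Offspring genotypes: 4 Ff
folded: 4, straight: 0
Ratio: all folded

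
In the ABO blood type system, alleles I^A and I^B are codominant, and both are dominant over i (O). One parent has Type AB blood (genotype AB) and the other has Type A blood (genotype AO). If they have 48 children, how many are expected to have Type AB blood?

Cross: AB × AO
Possible offspring genotypes: 1 AA, 1 AO, 1 AB, 1 BO
Blood type counts: 2 Type A, 1 Type AB, 1 Type B
Probability of Type AB: 1/4
Expected count = 1/4 × 48 = 12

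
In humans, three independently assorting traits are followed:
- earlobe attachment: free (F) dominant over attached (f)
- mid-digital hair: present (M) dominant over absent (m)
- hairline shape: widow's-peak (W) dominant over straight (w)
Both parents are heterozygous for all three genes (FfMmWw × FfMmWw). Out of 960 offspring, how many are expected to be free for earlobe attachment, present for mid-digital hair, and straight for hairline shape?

Trihybrid cross: FfMmWw × FfMmWw
Each trait segregates independently with a 3:1 phenotypic ratio, so each gene contributes 3/4 (dominant) or 1/4 (recessive).
Target: free (earlobe attachment), present (mid-digital hair), straight (hairline shape)
Probability = product of independent per-trait probabilities
= 3/4 × 3/4 × 1/4 = 9/64
Expected count = 9/64 × 960 = 135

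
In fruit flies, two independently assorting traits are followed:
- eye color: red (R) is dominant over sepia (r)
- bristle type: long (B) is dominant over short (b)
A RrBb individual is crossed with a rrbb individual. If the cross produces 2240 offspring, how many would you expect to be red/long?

Dihybrid cross RrBb × rrbb — consider each gene separately:
eye color: Rr × rr → 2 Rr, 2 rr → 2 R_ : 2 rr (out of 4)
bristle type: Bb × bb → 2 Bb, 2 bb → 2 B_ : 2 bb (out of 4)
Combine (counts out of 4 × 4 = 16): red/long (R_B_) = 2×2 = 4; red/short (R_bb) = 2×2 = 4; sepia/long (rrB_) = 2×2 = 4; sepia/short (rrbb) = 2×2 = 4
Phenotype counts (out of 16): 4 red/long, 4 red/short, 4 sepia/long, 4 sepia/short
red/long: 4 out of 16 → fraction 1/4
Expected count = 1/4 × 2240 = 560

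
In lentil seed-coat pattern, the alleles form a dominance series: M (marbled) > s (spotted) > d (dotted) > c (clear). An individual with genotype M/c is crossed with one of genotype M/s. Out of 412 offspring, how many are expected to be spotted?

Cross: M/c × M/s
Allele dominance: M > s > d > c
Offspring genotypes: 1 M/M, 1 M/s, 1 M/c, 1 s/c
Phenotype counts: 3 marbled, 1 spotted
spotted: 1 out of 4 → fraction 1/4
Expected count = 1/4 × 412 = 103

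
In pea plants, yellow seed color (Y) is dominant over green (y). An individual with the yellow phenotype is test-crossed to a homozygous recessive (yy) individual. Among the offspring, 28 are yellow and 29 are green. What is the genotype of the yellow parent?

Test cross: ? × yy
Offspring: 28 yellow, 29 green — approximately 1:1.
A 1:1 ratio in a test cross indicates the unknown parent is heterozygous (Yy).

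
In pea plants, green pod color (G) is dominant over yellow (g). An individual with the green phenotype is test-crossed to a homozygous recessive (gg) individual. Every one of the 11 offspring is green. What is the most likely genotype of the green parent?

Test cross: ? × gg
All offspring are green.
If the unknown parent were heterozygous (Gg), about half of 11 offspring would be yellow; none are. The unknown parent is most likely homozygous dominant (GG).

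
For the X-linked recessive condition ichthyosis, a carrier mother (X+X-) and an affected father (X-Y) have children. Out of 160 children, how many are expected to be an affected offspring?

Cross: X+X- × X-Y
Offspring: 1 X+X-, 1 X+Y, 1 X-X-, 1 X-Y
Probability of an affected offspring: 2/4 = 1/2
Expected count = 1/2 × 160 = 80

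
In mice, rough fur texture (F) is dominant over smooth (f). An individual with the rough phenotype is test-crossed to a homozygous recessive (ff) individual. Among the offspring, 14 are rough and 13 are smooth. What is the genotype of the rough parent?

Test cross: ? × ff
Offspring: 14 rough, 13 smooth — approximately 1:1.
A 1:1 ratio in a test cross indicates the unknown parent is heterozygous (Ff).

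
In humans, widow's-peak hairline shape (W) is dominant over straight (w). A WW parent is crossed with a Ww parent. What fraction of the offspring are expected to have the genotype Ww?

Punnett square for WW × Ww:
Offspring genotypes: 2 WW, 2 Ww
Total offspring: 4
Count with target: 2
Probability: 2/4 = 1/2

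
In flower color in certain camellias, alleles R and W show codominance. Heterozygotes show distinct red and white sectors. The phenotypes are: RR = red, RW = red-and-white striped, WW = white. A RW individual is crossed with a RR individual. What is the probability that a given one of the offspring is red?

Punnett square for RW × RR:
Offspring genotypes: 2 RR, 2 RW
Phenotype counts: 2 red, 2 red-and-white striped
red: 2 out of 4
Probability: 2/4 = 1/2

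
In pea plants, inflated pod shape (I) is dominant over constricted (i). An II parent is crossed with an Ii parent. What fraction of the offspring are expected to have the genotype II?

Punnett square for II × Ii:
Offspring genotypes: 2 II, 2 Ii
Total offspring: 4
Count with target: 2
Probability: 2/4 = 1/2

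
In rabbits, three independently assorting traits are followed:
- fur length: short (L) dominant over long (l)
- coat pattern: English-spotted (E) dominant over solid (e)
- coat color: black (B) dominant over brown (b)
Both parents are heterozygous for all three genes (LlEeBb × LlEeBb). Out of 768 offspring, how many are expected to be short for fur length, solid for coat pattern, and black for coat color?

Trihybrid cross: LlEeBb × LlEeBb
Each trait segregates independently with a 3:1 phenotypic ratio, so each gene contributes 3/4 (dominant) or 1/4 (recessive).
Target: short (fur length), solid (coat pattern), black (coat color)
Probability = product of independent per-trait probabilities
= 3/4 × 1/4 × 3/4 = 9/64
Expected count = 9/64 × 768 = 108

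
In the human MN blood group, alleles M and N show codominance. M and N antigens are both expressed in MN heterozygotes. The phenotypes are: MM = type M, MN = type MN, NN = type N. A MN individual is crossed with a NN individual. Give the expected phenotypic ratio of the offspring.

Punnett square for MN × NN:
Offspring genotypes: 2 MN, 2 NN
Phenotype counts: 2 type MN, 2 type N
Ratio: 1 type MN : 1 type N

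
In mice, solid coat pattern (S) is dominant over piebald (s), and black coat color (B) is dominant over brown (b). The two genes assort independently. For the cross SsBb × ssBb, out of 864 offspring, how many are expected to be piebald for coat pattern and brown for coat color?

Dihybrid cross SsBb × ssBb — consider each gene separately:
coat pattern: Ss × ss → 2 Ss, 2 ss → 2 S_ : 2 ss (out of 4)
coat color: Bb × Bb → 1 BB, 2 Bb, 1 bb → 3 B_ : 1 bb (out of 4)
Looking for: piebald (ss) and brown (bb)
P(piebald) = 2/4, P(brown) = 1/4
P(both) = 2/4 × 1/4 = 2/16 = 1/8
Expected count = 1/8 × 864 = 108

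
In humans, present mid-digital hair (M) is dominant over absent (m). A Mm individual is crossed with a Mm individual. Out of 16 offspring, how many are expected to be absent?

Punnett square for Mm × Mm:
Offspring genotypes: 1 MM, 2 Mm, 1 mm
present: 3, absent: 1
absent: 1 out of 4 → fraction 1/4
Expected count = 1/4 × 16 = 4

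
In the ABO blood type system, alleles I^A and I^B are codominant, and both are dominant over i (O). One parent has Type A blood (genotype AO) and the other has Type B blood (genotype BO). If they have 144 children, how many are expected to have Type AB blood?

Cross: AO × BO
Possible offspring genotypes: 1 AB, 1 AO, 1 BO, 1 OO
Blood type counts: 1 Type AB, 1 Type A, 1 Type B, 1 Type O
Probability of Type AB: 1/4
Expected count = 1/4 × 144 = 36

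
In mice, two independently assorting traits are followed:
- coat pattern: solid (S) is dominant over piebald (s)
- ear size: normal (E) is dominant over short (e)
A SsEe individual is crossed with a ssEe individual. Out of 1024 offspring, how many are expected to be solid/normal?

Dihybrid cross SsEe × ssEe — consider each gene separately:
coat pattern: Ss × ss → 2 Ss, 2 ss → 2 S_ : 2 ss (out of 4)
ear size: Ee × Ee → 1 EE, 2 Ee, 1 ee → 3 E_ : 1 ee (out of 4)
Combine (counts out of 4 × 4 = 16): solid/normal (S_E_) = 2×3 = 6; solid/short (S_ee) = 2×1 = 2; piebald/normal (ssE_) = 2×3 = 6; piebald/short (ssee) = 2×1 = 2
Phenotype counts (out of 16): 6 solid/normal, 2 solid/short, 6 piebald/normal, 2 piebald/short
solid/normal: 6 out of 16 → fraction 3/8
Expected count = 3/8 × 1024 = 384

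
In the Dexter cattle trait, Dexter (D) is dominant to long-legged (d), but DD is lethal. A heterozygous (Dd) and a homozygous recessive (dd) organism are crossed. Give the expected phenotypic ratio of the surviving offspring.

Cross: Dd × dd
Punnett square offspring (before lethality): 2 Dd, 2 dd
No DD offspring are produced in this cross.
Ratio: 1 Dexter (short-legged) : 1 long-legged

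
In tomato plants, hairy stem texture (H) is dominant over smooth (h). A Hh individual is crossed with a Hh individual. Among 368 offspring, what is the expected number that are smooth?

Punnett square for Hh × Hh:
Offspring genotypes: 1 HH, 2 Hh, 1 hh
hairy: 3, smooth: 1
smooth: 1 out of 4 → fraction 1/4
Expected count = 1/4 × 368 = 92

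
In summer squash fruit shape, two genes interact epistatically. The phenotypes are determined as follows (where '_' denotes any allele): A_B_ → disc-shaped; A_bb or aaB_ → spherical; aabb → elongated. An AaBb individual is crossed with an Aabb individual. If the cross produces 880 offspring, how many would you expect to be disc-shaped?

Cross: AaBb × Aabb — consider each gene separately:
A gene: Aa × Aa → 1 AA, 2 Aa, 1 aa → 3 A_ : 1 aa (out of 4)
B gene: Bb × bb → 2 Bb, 2 bb → 2 B_ : 2 bb (out of 4)
Genotype classes (out of 4 × 4 = 16): A_B_ = 3×2 = 6; A_bb = 3×2 = 6; aaB_ = 1×2 = 2; aabb = 1×2 = 2
Apply the phenotype rules: A_B_ (6) → disc-shaped; A_bb (6) + aaB_ (2) → spherical; aabb (2) → elongated
Phenotype counts (out of 16): 6 disc-shaped, 8 spherical, 2 elongated
disc-shaped: 6 out of 16 → fraction 3/8
Expected count = 3/8 × 880 = 330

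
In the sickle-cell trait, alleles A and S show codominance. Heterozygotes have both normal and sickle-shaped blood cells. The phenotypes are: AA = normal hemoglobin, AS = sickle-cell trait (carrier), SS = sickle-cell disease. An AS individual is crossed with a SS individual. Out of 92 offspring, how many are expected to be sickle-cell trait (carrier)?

Punnett square for AS × SS:
Offspring genotypes: 2 AS, 2 SS
Phenotype counts: 2 sickle-cell trait (carrier), 2 sickle-cell disease
sickle-cell trait (carrier): 2 out of 4 → fraction 1/2
Expected count = 1/2 × 92 = 46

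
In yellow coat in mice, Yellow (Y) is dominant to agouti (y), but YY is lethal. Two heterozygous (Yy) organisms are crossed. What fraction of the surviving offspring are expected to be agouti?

Cross: Yy × Yy
Punnett square offspring (before lethality): 1 YY, 2 Yy, 1 yy
The YY genotype is lethal (embryos die); surviving offspring: 2 Yy, 1 yy
agouti: 1 out of 3
Probability: 1/3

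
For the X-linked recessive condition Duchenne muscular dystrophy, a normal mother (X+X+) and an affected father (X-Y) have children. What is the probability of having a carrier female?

Cross: X+X+ × X-Y
Offspring: 2 X+X-, 2 X+Y
Probability of a carrier female: 2/4 = 1/2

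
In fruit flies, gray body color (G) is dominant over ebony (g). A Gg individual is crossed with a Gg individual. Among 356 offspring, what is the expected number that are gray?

Punnett square for Gg × Gg:
Offspring genotypes: 1 GG, 2 Gg, 1 gg
gray: 3, ebony: 1
gray: 3 out of 4 → fraction 3/4
Expected count = 3/4 × 356 = 267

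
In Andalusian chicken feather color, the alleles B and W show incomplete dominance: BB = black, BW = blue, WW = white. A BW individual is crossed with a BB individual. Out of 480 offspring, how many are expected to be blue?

Punnett square for BW × BB:
Offspring genotypes: 2 BB, 2 BW
Phenotype counts: 2 black, 2 blue
blue: 2 out of 4 → fraction 1/2
Expected count = 1/2 × 480 = 240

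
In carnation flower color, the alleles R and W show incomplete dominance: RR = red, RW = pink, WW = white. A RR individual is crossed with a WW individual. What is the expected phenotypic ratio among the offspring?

Punnett square for RR × WW:
Offspring genotypes: 4 RW
Phenotype counts: 4 pink
Ratio: all pink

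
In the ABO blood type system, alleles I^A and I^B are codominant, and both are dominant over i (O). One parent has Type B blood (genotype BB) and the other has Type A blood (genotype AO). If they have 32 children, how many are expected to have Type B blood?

Cross: BB × AO
Possible offspring genotypes: 2 AB, 2 BO
Blood type counts: 2 Type AB, 2 Type B
Probability of Type B: 2/4 = 1/2
Expected count = 1/2 × 32 = 16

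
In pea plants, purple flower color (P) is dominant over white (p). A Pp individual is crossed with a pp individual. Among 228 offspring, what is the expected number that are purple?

Punnett square for Pp × pp:
Offspring genotypes: 2 Pp, 2 pp
purple: 2, white: 2
purple: 2 out of 4 → fraction 1/2
Expected count = 1/2 × 228 = 114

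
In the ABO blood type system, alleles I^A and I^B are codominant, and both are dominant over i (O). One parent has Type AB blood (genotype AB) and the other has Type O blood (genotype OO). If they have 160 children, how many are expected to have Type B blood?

Cross: AB × OO
Possible offspring genotypes: 2 AO, 2 BO
Blood type counts: 2 Type A, 2 Type B
Probability of Type B: 2/4 = 1/2
Expected count = 1/2 × 160 = 80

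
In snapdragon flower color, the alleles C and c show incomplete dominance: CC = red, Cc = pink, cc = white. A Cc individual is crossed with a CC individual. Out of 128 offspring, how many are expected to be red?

Punnett square for Cc × CC:
Offspring genotypes: 2 CC, 2 Cc
Phenotype counts: 2 red, 2 pink
red: 2 out of 4 → fraction 1/2
Expected count = 1/2 × 128 = 64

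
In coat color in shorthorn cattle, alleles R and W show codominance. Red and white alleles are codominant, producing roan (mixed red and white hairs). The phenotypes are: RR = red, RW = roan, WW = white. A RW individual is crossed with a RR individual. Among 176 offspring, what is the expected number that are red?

Punnett square for RW × RR:
Offspring genotypes: 2 RR, 2 RW
Phenotype counts: 2 red, 2 roan
red: 2 out of 4 → fraction 1/2
Expected count = 1/2 × 176 = 88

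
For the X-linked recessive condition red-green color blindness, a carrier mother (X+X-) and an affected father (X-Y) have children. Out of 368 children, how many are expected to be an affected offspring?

Cross: X+X- × X-Y
Offspring: 1 X+X-, 1 X+Y, 1 X-X-, 1 X-Y
Probability of an affected offspring: 2/4 = 1/2
Expected count = 1/2 × 368 = 184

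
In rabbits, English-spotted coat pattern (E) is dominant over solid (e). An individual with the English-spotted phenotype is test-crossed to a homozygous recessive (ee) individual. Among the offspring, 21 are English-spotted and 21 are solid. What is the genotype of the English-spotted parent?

Test cross: ? × ee
Offspring: 21 English-spotted, 21 solid — approximately 1:1.
A 1:1 ratio in a test cross indicates the unknown parent is heterozygous (Ee).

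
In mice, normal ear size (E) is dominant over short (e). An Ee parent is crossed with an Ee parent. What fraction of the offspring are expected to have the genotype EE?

Punnett square for Ee × Ee:
Offspring genotypes: 1 EE, 2 Ee, 1 ee
Total offspring: 4
Count with target: 1
Probability: 1/4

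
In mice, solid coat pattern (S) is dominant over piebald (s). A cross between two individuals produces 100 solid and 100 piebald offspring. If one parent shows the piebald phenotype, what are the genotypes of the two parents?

Observed offspring: 100 solid, 100 piebald
The observed ratio simplifies to 1:1. One parent shows piebald, so its genotype must be ss. A 1:1 offspring split requires the other parent to be heterozygous (Ss).
Parent genotypes: ss × Ss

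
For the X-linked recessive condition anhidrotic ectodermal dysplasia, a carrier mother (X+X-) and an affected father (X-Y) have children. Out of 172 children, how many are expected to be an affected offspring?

Cross: X+X- × X-Y
Offspring: 1 X+X-, 1 X+Y, 1 X-X-, 1 X-Y
Probability of an affected offspring: 2/4 = 1/2
Expected count = 1/2 × 172 = 86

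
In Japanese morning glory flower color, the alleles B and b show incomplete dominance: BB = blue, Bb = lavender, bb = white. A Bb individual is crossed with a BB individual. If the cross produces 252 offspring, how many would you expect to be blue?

Punnett square for Bb × BB:
Offspring genotypes: 2 BB, 2 Bb
Phenotype counts: 2 blue, 2 lavender
blue: 2 out of 4 → fraction 1/2
Expected count = 1/2 × 252 = 126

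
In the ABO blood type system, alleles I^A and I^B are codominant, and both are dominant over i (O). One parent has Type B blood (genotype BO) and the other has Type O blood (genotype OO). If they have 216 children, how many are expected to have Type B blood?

Cross: BO × OO
Possible offspring genotypes: 2 BO, 2 OO
Blood type counts: 2 Type B, 2 Type O
Probability of Type B: 2/4 = 1/2
Expected count = 1/2 × 216 = 108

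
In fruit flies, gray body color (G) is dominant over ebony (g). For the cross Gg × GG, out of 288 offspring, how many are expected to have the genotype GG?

Punnett square for Gg × GG:
Offspring genotypes: 2 GG, 2 Gg
Total offspring: 4
Count with target: 2
Probability: 2/4 = 1/2
Expected count = 1/2 × 288 = 144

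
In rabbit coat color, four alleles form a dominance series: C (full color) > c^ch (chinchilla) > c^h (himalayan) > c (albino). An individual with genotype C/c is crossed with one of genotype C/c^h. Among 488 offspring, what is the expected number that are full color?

Cross: C/c × C/c^h
Allele dominance: C > c^ch > c^h > c
Offspring genotypes: 1 C/C, 1 C/c^h, 1 C/c, 1 c^h/c
Phenotype counts: 3 full color, 1 himalayan
full color: 3 out of 4 → fraction 3/4
Expected count = 3/4 × 488 = 366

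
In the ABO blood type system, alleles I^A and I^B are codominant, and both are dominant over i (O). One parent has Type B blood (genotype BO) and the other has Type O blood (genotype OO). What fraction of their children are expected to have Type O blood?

Cross: BO × OO
Possible offspring genotypes: 2 BO, 2 OO
Blood type counts: 2 Type B, 2 Type O
Probability of Type O: 2/4 = 1/2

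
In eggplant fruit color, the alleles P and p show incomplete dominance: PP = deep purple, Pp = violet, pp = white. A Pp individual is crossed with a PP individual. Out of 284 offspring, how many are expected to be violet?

Punnett square for Pp × PP:
Offspring genotypes: 2 PP, 2 Pp
Phenotype counts: 2 deep purple, 2 violet
violet: 2 out of 4 → fraction 1/2
Expected count = 1/2 × 284 = 142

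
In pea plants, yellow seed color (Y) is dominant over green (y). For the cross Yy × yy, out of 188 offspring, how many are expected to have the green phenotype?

Punnett square for Yy × yy:
Offspring genotypes: 2 Yy, 2 yy
Total offspring: 4
Count with target: 2
Probability: 2/4 = 1/2
Expected count = 1/2 × 188 = 94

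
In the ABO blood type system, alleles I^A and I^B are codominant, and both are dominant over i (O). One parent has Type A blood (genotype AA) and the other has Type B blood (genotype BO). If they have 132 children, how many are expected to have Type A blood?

Cross: AA × BO
Possible offspring genotypes: 2 AB, 2 AO
Blood type counts: 2 Type AB, 2 Type A
Probability of Type A: 2/4 = 1/2
Expected count = 1/2 × 132 = 66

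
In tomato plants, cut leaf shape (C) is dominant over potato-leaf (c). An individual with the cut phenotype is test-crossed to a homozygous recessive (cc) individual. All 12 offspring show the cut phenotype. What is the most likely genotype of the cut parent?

Test cross: ? × cc
All offspring are cut.
If the unknown parent were heterozygous (Cc), about half of 12 offspring would be potato-leaf; none are. The unknown parent is most likely homozygous dominant (CC).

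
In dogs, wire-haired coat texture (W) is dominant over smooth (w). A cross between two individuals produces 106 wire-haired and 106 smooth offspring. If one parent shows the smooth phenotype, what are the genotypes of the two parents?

Observed offspring: 106 wire-haired, 106 smooth
The observed ratio simplifies to 1:1. One parent shows smooth, so its genotype must be ww. A 1:1 offspring split requires the other parent to be heterozygous (Ww).
Parent genotypes: ww × Ww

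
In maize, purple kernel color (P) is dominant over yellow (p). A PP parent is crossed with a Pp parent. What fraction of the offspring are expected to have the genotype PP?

Punnett square for PP × Pp:
Offspring genotypes: 2 PP, 2 Pp
Total offspring: 4
Count with target: 2
Probability: 2/4 = 1/2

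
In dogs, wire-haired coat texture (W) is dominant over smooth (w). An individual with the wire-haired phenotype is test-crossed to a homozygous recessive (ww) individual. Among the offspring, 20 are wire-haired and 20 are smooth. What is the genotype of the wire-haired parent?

Test cross: ? × ww
Offspring: 20 wire-haired, 20 smooth — approximately 1:1.
A 1:1 ratio in a test cross indicates the unknown parent is heterozygous (Ww).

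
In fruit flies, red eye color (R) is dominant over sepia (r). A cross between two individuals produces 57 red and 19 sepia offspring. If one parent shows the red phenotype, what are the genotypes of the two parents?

Observed offspring: 57 red, 19 sepia
The observed ratio simplifies to 3:1. Sepia (rr) offspring appear, so each parent must contribute one r allele. The parent stated to show red carries R, so it is Rr. The other parent is then either Rr or rr: Rr × rr would give a 1:1 split, whereas Rr × Rr gives 3:1 — matching the data. So both parents are heterozygous (Rr × Rr).
Parent genotypes: Rr × Rr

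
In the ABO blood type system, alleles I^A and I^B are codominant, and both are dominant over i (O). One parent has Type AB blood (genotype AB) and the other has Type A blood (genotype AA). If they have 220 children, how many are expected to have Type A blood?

Cross: AB × AA
Possible offspring genotypes: 2 AA, 2 AB
Blood type counts: 2 Type A, 2 Type AB
Probability of Type A: 2/4 = 1/2
Expected count = 1/2 × 220 = 110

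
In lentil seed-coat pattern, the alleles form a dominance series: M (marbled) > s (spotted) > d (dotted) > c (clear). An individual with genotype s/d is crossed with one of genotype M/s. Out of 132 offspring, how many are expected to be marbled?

Cross: s/d × M/s
Allele dominance: M > s > d > c
Offspring genotypes: 1 M/s, 1 s/s, 1 M/d, 1 s/d
Phenotype counts: 2 marbled, 2 spotted
marbled: 2 out of 4 → fraction 1/2
Expected count = 1/2 × 132 = 66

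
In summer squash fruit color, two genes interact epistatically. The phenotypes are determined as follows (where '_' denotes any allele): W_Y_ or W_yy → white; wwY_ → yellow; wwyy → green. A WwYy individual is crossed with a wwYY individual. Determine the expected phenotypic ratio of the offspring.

Cross: WwYy × wwYY — consider each gene separately:
W gene: Ww × ww → 2 Ww, 2 ww → 2 W_ : 2 ww (out of 4)
Y gene: Yy × YY → 2 YY, 2 Yy → 4 Y_ (out of 4)
Genotype classes (out of 4 × 4 = 16): W_Y_ = 2×4 = 8; wwY_ = 2×4 = 8
Apply the phenotype rules: W_Y_ (8) → white; wwY_ (8) → yellow
Phenotype counts (out of 16): 8 white, 8 yellow
Ratio: 1 white : 1 yellow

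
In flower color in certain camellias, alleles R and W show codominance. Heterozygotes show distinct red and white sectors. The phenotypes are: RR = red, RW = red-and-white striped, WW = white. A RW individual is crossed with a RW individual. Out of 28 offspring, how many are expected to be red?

Punnett square for RW × RW:
Offspring genotypes: 1 RR, 2 RW, 1 WW
Phenotype counts: 1 red, 2 red-and-white striped, 1 white
red: 1 out of 4 → fraction 1/4
Expected count = 1/4 × 28 = 7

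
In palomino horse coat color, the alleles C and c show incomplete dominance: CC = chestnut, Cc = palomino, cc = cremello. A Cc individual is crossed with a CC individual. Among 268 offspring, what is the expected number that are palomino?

Punnett square for Cc × CC:
Offspring genotypes: 2 CC, 2 Cc
Phenotype counts: 2 chestnut, 2 palomino
palomino: 2 out of 4 → fraction 1/2
Expected count = 1/2 × 268 = 134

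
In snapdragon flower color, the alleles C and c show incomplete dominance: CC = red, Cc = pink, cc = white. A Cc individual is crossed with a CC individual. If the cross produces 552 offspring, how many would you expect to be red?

Punnett square for Cc × CC:
Offspring genotypes: 2 CC, 2 Cc
Phenotype counts: 2 red, 2 pink
red: 2 out of 4 → fraction 1/2
Expected count = 1/2 × 552 = 276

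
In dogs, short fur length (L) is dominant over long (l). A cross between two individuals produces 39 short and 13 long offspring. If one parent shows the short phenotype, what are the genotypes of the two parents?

Observed offspring: 39 short, 13 long
The observed ratio simplifies to 3:1. Long (ll) offspring appear, so each parent must contribute one l allele. The parent stated to show short carries L, so it is Ll. The other parent is then either Ll or ll: Ll × ll would give a 1:1 split, whereas Ll × Ll gives 3:1 — matching the data. So both parents are heterozygous (Ll × Ll).
Parent genotypes: Ll × Ll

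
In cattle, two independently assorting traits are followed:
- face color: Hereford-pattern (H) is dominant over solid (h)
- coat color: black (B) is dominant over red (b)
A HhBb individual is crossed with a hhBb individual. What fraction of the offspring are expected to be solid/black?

Dihybrid cross HhBb × hhBb — consider each gene separately:
face color: Hh × hh → 2 Hh, 2 hh → 2 H_ : 2 hh (out of 4)
coat color: Bb × Bb → 1 BB, 2 Bb, 1 bb → 3 B_ : 1 bb (out of 4)
Combine (counts out of 4 × 4 = 16): Hereford-pattern/black (H_B_) = 2×3 = 6; Hereford-pattern/red (H_bb) = 2×1 = 2; solid/black (hhB_) = 2×3 = 6; solid/red (hhbb) = 2×1 = 2
Phenotype counts (out of 16): 6 Hereford-pattern/black, 2 Hereford-pattern/red, 6 solid/black, 2 solid/red
solid/black: 6 out of 16
Probability: 6/16 = 3/8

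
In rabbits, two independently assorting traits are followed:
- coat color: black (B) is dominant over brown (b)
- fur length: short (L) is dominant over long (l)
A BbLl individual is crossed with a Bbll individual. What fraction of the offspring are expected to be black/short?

Dihybrid cross BbLl × Bbll — consider each gene separately:
coat color: Bb × Bb → 1 BB, 2 Bb, 1 bb → 3 B_ : 1 bb (out of 4)
fur length: Ll × ll → 2 Ll, 2 ll → 2 L_ : 2 ll (out of 4)
Combine (counts out of 4 × 4 = 16): black/short (B_L_) = 3×2 = 6; black/long (B_ll) = 3×2 = 6; brown/short (bbL_) = 1×2 = 2; brown/long (bbll) = 1×2 = 2
Phenotype counts (out of 16): 6 black/short, 6 black/long, 2 brown/short, 2 brown/long
black/short: 6 out of 16
Probability: 6/16 = 3/8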